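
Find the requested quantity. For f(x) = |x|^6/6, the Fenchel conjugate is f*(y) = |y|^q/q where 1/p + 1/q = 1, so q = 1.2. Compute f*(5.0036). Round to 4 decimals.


The conjugate exponent q satisfies 1/p + 1/q = 1.
p = 6, so q = 6/(6 - 1) = 1.2
|y|^q = 5.0036^1.2 = 6.9046
f*(5.0036) = 6.9046 / 1.2 = 5.7538


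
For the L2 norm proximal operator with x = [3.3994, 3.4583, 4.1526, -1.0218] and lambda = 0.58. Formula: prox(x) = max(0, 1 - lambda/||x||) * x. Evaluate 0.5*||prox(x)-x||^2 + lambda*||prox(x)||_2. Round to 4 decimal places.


Step 1: Compute ||x||.
||x|| = 6.4656
Step 2: Compute scaling factor.
scale = max(0, 1 - 0.58/6.4656) = 0.9103
Step 3: prox(x) = [3.0945, 3.1481, 3.7801, -0.9301]
||prox(x)|| = 5.8856
Step 4: Proximal objective.
0.5*||prox-x||^2 = 0.1682
lambda*||prox|| = 3.4136
Total = 3.5818


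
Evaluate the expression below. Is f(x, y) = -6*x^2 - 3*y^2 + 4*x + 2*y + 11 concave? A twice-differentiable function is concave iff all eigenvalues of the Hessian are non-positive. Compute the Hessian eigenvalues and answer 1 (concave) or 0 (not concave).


The Hessian of f(x,y) = -6*x^2 - 3*y^2 + 4*x + 2*y + 11 is:
H = [[-12, 0], [0, -6]]
Trace = -12 - 6 = -18
Determinant = -12*-6 - (0)^2 = 72
Discriminant = (-18)^2 - 4*72 = 36.0
Eigenvalues: lambda_1 = -12.0, lambda_2 = -6.0
The function is concave.

1


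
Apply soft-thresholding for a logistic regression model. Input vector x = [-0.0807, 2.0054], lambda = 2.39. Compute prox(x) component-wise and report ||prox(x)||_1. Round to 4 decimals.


Soft-thresholding with lambda = 2.39:
prox(-0.0807) = sign(-0.0807)*max(|-0.0807| - 2.39, 0) = 0.0
prox(2.0054) = sign(2.0054)*max(|2.0054| - 2.39, 0) = 0.0
prox(x) = [0.0, 0.0]
||prox(x)||_1 = 0.0 + 0.0 = 0.0


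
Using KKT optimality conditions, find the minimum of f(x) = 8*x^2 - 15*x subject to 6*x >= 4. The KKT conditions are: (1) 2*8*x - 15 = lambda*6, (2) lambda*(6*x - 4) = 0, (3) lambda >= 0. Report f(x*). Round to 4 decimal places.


Step 1: Try lambda = 0 (constraint inactive).
Stationarity: 2*8*x - 15 = 0
x* = 15/(2*8) = 0.9375
Check constraint: 6*0.9375 = 5.625 >= 4 -- satisfied.
Step 2: Compute optimal value.
f(x*) = 8*0.9375^2 - 15*0.9375 = -7.0313


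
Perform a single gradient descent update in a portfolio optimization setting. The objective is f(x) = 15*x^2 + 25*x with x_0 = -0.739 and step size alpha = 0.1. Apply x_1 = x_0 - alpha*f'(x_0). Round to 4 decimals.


We compute the gradient at x_0 and apply the update.
f'(x) = 30*x + 25
f'(-0.739) = 30*-0.739 + 25 = 2.83
x_1 = -0.739 - 0.1*2.83 = -1.022


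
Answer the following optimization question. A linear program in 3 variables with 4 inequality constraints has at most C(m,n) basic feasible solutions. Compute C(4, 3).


Each vertex corresponds to some choice of n active constraints out of m, so the number of vertices is at most C(m, n) = m! / (n!(m-n)!).
m = 4, n = 3
Numerator: 4 * 3 * 2
Denominator: 3! = 6
C(4, 3) = 4


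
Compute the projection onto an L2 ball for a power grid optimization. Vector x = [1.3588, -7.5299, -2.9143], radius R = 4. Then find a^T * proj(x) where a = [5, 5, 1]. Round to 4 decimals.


Step 1: Compute ||x|| (intermediates to 6 decimals).
||x|| = sqrt(1.3588^2 + (-7.5299)^2 + (-2.9143)^2) = 8.187727
Step 2: Project.
Since ||x|| > R, scale = R/||x|| = 4/8.187727 = 0.488536, proj(x) = scale * x
proj(x) = [0.663823, -3.678627, -1.42374]
Step 3: Dot product.
a^T * proj(x) = 5*0.663823 + 5*(-3.678627) + 1*(-1.42374) = -16.4978


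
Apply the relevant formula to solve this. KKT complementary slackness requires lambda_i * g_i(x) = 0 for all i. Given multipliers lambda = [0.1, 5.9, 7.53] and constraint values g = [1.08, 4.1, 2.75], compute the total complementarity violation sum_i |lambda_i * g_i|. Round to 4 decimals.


KKT complementary slackness check:
lambda_1 * g_1 = 0.1 * 1.08 = 0.108
lambda_2 * g_2 = 5.9 * 4.1 = 24.19
lambda_3 * g_3 = 7.53 * 2.75 = 20.7075
Total violation = 0.108 + 24.19 + 20.7075 = 45.0055


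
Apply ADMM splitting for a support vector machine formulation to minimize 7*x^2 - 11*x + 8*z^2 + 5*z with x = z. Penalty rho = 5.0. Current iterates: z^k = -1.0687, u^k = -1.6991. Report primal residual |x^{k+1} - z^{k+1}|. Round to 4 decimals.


ADMM iteration with rho = 5.0, z^k = -1.0687, u^k = -1.6991
Step 1: x-update.
Minimize 7*x^2 - 11*x + (5.0/2)*(x + 1.0687 - 1.6991)^2
FOC: (2*7 + 5.0)*x = 11 + 5.0*(-1.0687 + 1.6991)
x^{k+1} = 0.7448
Step 2: z-update.
Minimize 8*z^2 + 5*z + (5.0/2)*(0.7448 - z - 1.6991)^2
FOC: (2*8 + 5.0)*z = -5 + 5.0*(0.7448 - 1.6991)
z^{k+1} = -0.4653
Step 3: u-update.
u^{k+1} = -1.6991 + 0.7448 + 0.4653 = -0.489
Step 4: Primal residual = |0.7448 + 0.4653| = 1.2101


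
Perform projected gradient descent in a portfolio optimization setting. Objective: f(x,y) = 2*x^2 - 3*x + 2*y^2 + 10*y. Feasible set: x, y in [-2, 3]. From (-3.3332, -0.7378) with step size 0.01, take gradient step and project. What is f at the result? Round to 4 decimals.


Step 1: Compute gradient at (-3.3332, -0.7378).
grad_x = 2*2*-3.3332 - 3 = -16.3328
grad_y = 2*2*-0.7378 + 10 = 7.0488
Step 2: Gradient step.
x_raw = -3.3332 - 0.01*-16.3328 = -3.1699
y_raw = -0.7378 - 0.01*7.0488 = -0.8083
Step 3: Project onto [-2, 3].
x_proj = clip(-3.1699) = -2.0
y_proj = clip(-0.8083) = -0.8083
Step 4: Evaluate f.
f(-2.0, -0.8083) = 7.2238


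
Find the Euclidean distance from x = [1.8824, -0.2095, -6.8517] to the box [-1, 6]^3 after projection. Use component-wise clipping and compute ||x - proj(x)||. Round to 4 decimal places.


Project each component onto [-1, 6].
clip(1.8824) = 1.8824, clip(-0.2095) = -0.2095, clip(-6.8517) = -1.0
Projection = [1.8824, -0.2095, -1.0]
Squared diffs: [0.0, 0.0, 34.2424]
Distance = sqrt(34.2424) = 5.8517


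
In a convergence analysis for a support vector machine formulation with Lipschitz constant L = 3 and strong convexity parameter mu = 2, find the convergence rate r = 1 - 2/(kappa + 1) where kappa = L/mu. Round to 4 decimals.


Step 1: Compute the condition number.
kappa = L/mu = 3/2 = 1.5
Step 2: Compute the convergence rate.
r = 1 - 2/(kappa + 1) = 1 - 2*mu/(L + mu) = (L - mu)/(L + mu) = 1/5 = 0.2


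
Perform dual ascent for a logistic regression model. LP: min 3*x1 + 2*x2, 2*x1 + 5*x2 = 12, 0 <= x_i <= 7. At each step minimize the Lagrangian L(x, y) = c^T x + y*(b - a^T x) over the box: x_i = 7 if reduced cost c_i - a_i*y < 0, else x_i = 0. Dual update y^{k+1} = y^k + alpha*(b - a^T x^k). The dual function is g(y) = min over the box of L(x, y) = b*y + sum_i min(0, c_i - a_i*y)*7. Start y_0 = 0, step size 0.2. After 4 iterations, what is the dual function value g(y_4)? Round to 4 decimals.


Dual ascent for LP: min 3*x1 + 2*x2, 2*x1 + 5*x2 = 12, 0 <= x_i <= 7
Step 1: y^k = 0.0, reduced costs: (3.0, 2.0)
  x^k = (0.0, 0.0), subgradient = b - a^T x = 12.0
  y^{k+1} = 0.0 + 0.2*12.0 = 2.4
Step 2: y^k = 2.4, reduced costs: (-1.8, -10.0)
  x^k = (7.0, 7.0), subgradient = b - a^T x = -37.0
  y^{k+1} = 2.4 + 0.2*-37.0 = -5.0
Step 3: y^k = -5.0, reduced costs: (13.0, 27.0)
  x^k = (0.0, 0.0), subgradient = b - a^T x = 12.0
  y^{k+1} = -5.0 + 0.2*12.0 = -2.6
Step 4: y^k = -2.6, reduced costs: (8.2, 15.0)
  x^k = (0.0, 0.0), subgradient = b - a^T x = 12.0
  y^{k+1} = -2.6 + 0.2*12.0 = -0.2
Dual objective at y_4 = -0.2: reduced costs (3.4, 3.0), box minimizer x = (0.0, 0.0)
g(y_4) = b*y + (c1 - a1*y)*x1 + (c2 - a2*y)*x2 = 12*(-0.2) + 3.4*0.0 + 3.0*0.0 = -2.4 + 0.0 + 0.0 = -2.4


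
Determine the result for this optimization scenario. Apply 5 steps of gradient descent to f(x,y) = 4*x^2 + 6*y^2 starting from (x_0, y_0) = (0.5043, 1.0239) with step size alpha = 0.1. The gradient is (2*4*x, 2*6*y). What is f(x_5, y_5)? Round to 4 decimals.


Gradient descent on f(x,y) = 4*x^2 + 6*y^2.
Starting point: (0.5043, 1.0239), alpha = 0.1
Step 1: grad_x = 2*4*0.5043 = 4.0344, grad_y = 2*6*1.0239 = 12.2868
  x_1 = 0.5043 - 0.1*4.0344 = 0.1009
  y_1 = 1.0239 - 0.1*12.2868 = -0.2048
Step 2: grad_x = 2*4*0.1009 = 0.8069, grad_y = 2*6*-0.2048 = -2.4574
  x_2 = 0.1009 - 0.1*0.8069 = 0.0202
  y_2 = -0.2048 - 0.1*-2.4574 = 0.041
Step 3: grad_x = 2*4*0.0202 = 0.1614, grad_y = 2*6*0.041 = 0.4915
  x_3 = 0.0202 - 0.1*0.1614 = 0.004
  y_3 = 0.041 - 0.1*0.4915 = -0.0082
Step 4: grad_x = 2*4*0.004 = 0.0323, grad_y = 2*6*-0.0082 = -0.0983
  x_4 = 0.004 - 0.1*0.0323 = 0.0008
  y_4 = -0.0082 - 0.1*-0.0983 = 0.0016
Step 5: grad_x = 2*4*0.0008 = 0.0065, grad_y = 2*6*0.0016 = 0.0197
  x_5 = 0.0008 - 0.1*0.0065 = 0.0002
  y_5 = 0.0016 - 0.1*0.0197 = -0.0003
f(0.0002, -0.0003) = 4*0.0002^2 + 6*(-0.0003)^2 = 0.0


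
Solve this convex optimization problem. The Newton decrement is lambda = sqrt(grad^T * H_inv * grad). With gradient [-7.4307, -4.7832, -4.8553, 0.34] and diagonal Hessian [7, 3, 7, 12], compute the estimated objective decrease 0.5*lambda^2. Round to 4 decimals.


Step 1: H is diagonal, so H^(-1) * g = [-1.0615, -1.5944, -0.6936, 0.0283].
Step 2: g^T H^(-1) g = sum_i g_i^2 / H_ii
  = (-7.4307)^2/7 + (-4.7832)^2/3 + (-4.8553)^2/7 + (0.34)^2/12
  = 7.8879 + 7.6263 + 3.3677 + 0.0096 = 18.8916
Step 3: Objective decrease = 0.5 * g^T H^(-1) g = 9.4458


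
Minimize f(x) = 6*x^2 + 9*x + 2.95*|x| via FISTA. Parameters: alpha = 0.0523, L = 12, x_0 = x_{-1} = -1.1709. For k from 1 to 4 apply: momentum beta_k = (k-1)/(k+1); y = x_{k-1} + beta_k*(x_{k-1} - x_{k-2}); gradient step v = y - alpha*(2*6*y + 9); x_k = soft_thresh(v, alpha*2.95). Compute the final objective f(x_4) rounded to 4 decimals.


FISTA on f(x) = 6*x^2 + 9*x + 2.95*|x|
L = 12, alpha = 0.0523
Iteration 1: beta = 0.0, y = -1.1709 + 0.0*(-1.1709 + 1.1709) = -1.1709
  grad(y) = -5.0508, v = y - alpha*grad = -0.9067
  prox(v) = soft_thresh(-0.9067, 0.1543) = -0.7525
Iteration 2: beta = 0.3333, y = -0.7525 + 0.3333*(-0.7525 + 1.1709) = -0.613
  grad(y) = 1.6443, v = y - alpha*grad = -0.699
  prox(v) = soft_thresh(-0.699, 0.1543) = -0.5447
Iteration 3: beta = 0.5, y = -0.5447 + 0.5*(-0.5447 + 0.7525) = -0.4408
  grad(y) = 3.7104, v = y - alpha*grad = -0.6349
  prox(v) = soft_thresh(-0.6349, 0.1543) = -0.4806
Iteration 4: beta = 0.6, y = -0.4806 + 0.6*(-0.4806 + 0.5447) = -0.4421
  grad(y) = 3.6948, v = y - alpha*grad = -0.6353
  prox(v) = soft_thresh(-0.6353, 0.1543) = -0.4811
f(x_4) = 6*(-0.4811)^2 + 9*(-0.4811) + 2.95*|-0.4811| = -1.5219


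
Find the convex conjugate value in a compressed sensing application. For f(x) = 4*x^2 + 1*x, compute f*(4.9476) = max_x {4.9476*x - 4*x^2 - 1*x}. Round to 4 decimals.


f*(y) = sup_x {y*x - a*x^2 - b*x} = sup_x {(y-b)*x - a*x^2}
FOC: (y - b) - 2a*x = 0 => x* = (y - b)/(2a)
x* = (4.9476 - 1)/(2*4) = 0.4935
f*(4.9476) = (y-b)^2/(4a) = (4.9476 - 1)^2/(4*4)
= 15.5835/16 = 0.974


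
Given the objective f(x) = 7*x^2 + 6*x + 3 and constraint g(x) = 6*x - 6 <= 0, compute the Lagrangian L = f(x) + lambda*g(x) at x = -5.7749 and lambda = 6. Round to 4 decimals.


Step 1: Evaluate f(x).
f(-5.7749) = 7*(-5.7749)^2 + 6*(-5.7749) + 3 = 201.7969
Step 2: Evaluate g(x).
g(-5.7749) = 6*-5.7749 - 6 = -40.6494
Step 3: Compute Lagrangian.
L = 201.7969 + 6*-40.6494 = -42.0995


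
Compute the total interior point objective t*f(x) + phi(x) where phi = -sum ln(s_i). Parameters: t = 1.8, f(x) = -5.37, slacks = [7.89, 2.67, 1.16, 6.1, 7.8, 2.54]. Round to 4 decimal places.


Step 1: Compute log-barrier.
ln values: [2.0656, 0.9821, 0.1484, 1.8083, 2.0541, 0.9322]
phi = -(2.0656 + 0.9821 + 0.1484 + 1.8083 + 2.0541 + 0.9322) = -7.9907
Step 2: Compute augmented objective.
t*f(x) = 1.8*-5.37 = -9.666
Total = -9.666 - 7.9907 = -17.6567


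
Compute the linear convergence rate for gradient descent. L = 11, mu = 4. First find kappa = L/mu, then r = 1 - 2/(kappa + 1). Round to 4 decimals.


Step 1: Compute the condition number.
kappa = L/mu = 11/4 = 2.75
Step 2: Compute the convergence rate.
r = 1 - 2/(kappa + 1) = 1 - 2*mu/(L + mu) = (L - mu)/(L + mu) = 7/15 = 0.4667


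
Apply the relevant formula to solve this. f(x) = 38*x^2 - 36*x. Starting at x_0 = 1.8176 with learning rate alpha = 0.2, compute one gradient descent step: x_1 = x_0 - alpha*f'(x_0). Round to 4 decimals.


We compute the gradient at x_0 and apply the update.
f'(x) = 76*x - 36
f'(1.8176) = 76*1.8176 - 36 = 102.1376
x_1 = 1.8176 - 0.2*102.1376 = -18.6099


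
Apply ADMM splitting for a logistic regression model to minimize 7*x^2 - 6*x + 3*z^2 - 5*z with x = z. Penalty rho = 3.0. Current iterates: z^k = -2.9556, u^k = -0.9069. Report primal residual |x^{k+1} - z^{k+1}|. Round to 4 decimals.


ADMM iteration with rho = 3.0, z^k = -2.9556, u^k = -0.9069
Step 1: x-update.
Minimize 7*x^2 - 6*x + (3.0/2)*(x + 2.9556 - 0.9069)^2
FOC: (2*7 + 3.0)*x = 6 + 3.0*(-2.9556 + 0.9069)
x^{k+1} = -0.0086
Step 2: z-update.
Minimize 3*z^2 - 5*z + (3.0/2)*(-0.0086 - z - 0.9069)^2
FOC: (2*3 + 3.0)*z = 5 + 3.0*(-0.0086 - 0.9069)
z^{k+1} = 0.2504
Step 3: u-update.
u^{k+1} = -0.9069 - 0.0086 - 0.2504 = -1.1659
Step 4: Primal residual = |-0.0086 - 0.2504| = 0.259


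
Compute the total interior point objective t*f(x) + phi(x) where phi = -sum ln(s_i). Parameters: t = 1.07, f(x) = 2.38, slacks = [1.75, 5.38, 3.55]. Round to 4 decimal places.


Step 1: Compute log-barrier.
ln values: [0.5596, 1.6827, 1.2669]
phi = -(0.5596 + 1.6827 + 1.2669) = -3.5093
Step 2: Compute augmented objective.
t*f(x) = 1.07*2.38 = 2.5466
Total = 2.5466 - 3.5093 = -0.9627


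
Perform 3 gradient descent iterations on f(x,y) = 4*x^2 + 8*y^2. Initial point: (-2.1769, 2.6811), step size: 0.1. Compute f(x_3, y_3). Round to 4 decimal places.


Gradient descent on f(x,y) = 4*x^2 + 8*y^2.
Starting point: (-2.1769, 2.6811), alpha = 0.1
Step 1: grad_x = 2*4*-2.1769 = -17.4152, grad_y = 2*8*2.6811 = 42.8976
  x_1 = -2.1769 - 0.1*-17.4152 = -0.4354
  y_1 = 2.6811 - 0.1*42.8976 = -1.6087
Step 2: grad_x = 2*4*-0.4354 = -3.483, grad_y = 2*8*-1.6087 = -25.7386
  x_2 = -0.4354 - 0.1*-3.483 = -0.0871
  y_2 = -1.6087 - 0.1*-25.7386 = 0.9652
Step 3: grad_x = 2*4*-0.0871 = -0.6966, grad_y = 2*8*0.9652 = 15.4431
  x_3 = -0.0871 - 0.1*-0.6966 = -0.0174
  y_3 = 0.9652 - 0.1*15.4431 = -0.5791
f(-0.0174, -0.5791) = 4*(-0.0174)^2 + 8*(-0.5791)^2 = 2.6842


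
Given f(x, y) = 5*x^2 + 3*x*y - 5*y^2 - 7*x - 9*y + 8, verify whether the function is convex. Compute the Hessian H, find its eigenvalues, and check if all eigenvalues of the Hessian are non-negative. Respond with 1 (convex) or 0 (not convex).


The Hessian of f(x,y) = 5*x^2 + 3*x*y - 5*y^2 - 7*x - 9*y + 8 is:
H = [[10, 3], [3, -10]]
Trace = 10 - 10 = 0
Determinant = 10*-10 - (3)^2 = -109
Discriminant = (0)^2 - 4*-109 = 436.0
Eigenvalues: lambda_1 = -10.4403, lambda_2 = 10.4403
The function is not convex.

0


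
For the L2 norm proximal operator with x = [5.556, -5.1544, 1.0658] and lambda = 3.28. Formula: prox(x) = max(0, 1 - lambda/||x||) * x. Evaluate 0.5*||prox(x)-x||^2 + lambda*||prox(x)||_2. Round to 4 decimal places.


Step 1: Compute ||x||.
||x|| = 7.6533
Step 2: Compute scaling factor.
scale = max(0, 1 - 3.28/7.6533) = 0.5714
Step 3: prox(x) = [3.1748, -2.9454, 0.609]
||prox(x)|| = 4.3733
Step 4: Proximal objective.
0.5*||prox-x||^2 = 5.3792
lambda*||prox|| = 14.3444
Total = 19.7236


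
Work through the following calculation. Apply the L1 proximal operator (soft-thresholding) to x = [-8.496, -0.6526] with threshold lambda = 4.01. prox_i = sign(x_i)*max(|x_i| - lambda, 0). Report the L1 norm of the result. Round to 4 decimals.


Soft-thresholding with lambda = 4.01:
prox(-8.496) = sign(-8.496)*max(|-8.496| - 4.01, 0) = -4.486
prox(-0.6526) = sign(-0.6526)*max(|-0.6526| - 4.01, 0) = 0.0
prox(x) = [-4.486, 0.0]
||prox(x)||_1 = 4.486 + 0.0 = 4.486


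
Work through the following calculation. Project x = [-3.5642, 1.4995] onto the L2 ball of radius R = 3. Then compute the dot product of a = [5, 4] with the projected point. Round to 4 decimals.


Step 1: Compute ||x|| (intermediates to 6 decimals).
||x|| = sqrt((-3.5642)^2 + 1.4995^2) = 3.866784
Step 2: Project.
Since ||x|| > R, scale = R/||x|| = 3/3.866784 = 0.775839, proj(x) = scale * x
proj(x) = [-2.765245, 1.163371]
Step 3: Dot product.
a^T * proj(x) = 5*(-2.765245) + 4*1.163371 = -9.1727


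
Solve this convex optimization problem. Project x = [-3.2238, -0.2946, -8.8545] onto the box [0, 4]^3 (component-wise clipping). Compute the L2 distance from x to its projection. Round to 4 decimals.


Project each component onto [0, 4].
clip(-3.2238) = 0.0, clip(-0.2946) = 0.0, clip(-8.8545) = 0.0
Projection = [0.0, 0.0, 0.0]
Squared diffs: [10.3929, 0.0868, 78.4022]
Distance = sqrt(88.8819) = 9.4277


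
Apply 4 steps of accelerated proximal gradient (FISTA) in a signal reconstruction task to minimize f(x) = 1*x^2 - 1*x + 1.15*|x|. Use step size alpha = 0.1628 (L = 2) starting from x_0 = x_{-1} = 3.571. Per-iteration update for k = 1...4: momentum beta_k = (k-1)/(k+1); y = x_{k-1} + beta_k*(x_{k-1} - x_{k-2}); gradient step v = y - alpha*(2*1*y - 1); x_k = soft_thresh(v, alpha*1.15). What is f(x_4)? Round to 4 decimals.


FISTA on f(x) = 1*x^2 - 1*x + 1.15*|x|
L = 2, alpha = 0.1628
Iteration 1: beta = 0.0, y = 3.571 + 0.0*(3.571 - 3.571) = 3.571
  grad(y) = 6.142, v = y - alpha*grad = 2.5711
  prox(v) = soft_thresh(2.5711, 0.1872) = 2.3839
Iteration 2: beta = 0.3333, y = 2.3839 + 0.3333*(2.3839 - 3.571) = 1.9881
  grad(y) = 2.9763, v = y - alpha*grad = 1.5036
  prox(v) = soft_thresh(1.5036, 0.1872) = 1.3164
Iteration 3: beta = 0.5, y = 1.3164 + 0.5*(1.3164 - 2.3839) = 0.7827
  grad(y) = 0.5653, v = y - alpha*grad = 0.6906
  prox(v) = soft_thresh(0.6906, 0.1872) = 0.5034
Iteration 4: beta = 0.6, y = 0.5034 + 0.6*(0.5034 - 1.3164) = 0.0156
  grad(y) = -0.9688, v = y - alpha*grad = 0.1733
  prox(v) = soft_thresh(0.1733, 0.1872) = 0.0
f(x_4) = 1*0.0^2 - 1*0.0 + 1.15*|0.0| = 0.0


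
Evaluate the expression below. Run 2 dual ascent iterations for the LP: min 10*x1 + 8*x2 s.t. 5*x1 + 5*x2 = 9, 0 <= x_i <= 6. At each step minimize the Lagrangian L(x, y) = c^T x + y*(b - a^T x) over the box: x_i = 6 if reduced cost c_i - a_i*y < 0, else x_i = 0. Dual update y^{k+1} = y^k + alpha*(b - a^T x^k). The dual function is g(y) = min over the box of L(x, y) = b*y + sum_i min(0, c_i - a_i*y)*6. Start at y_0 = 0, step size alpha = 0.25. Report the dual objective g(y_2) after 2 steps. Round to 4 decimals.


Dual ascent for LP: min 10*x1 + 8*x2, 5*x1 + 5*x2 = 9, 0 <= x_i <= 6
Step 1: y^k = 0.0, reduced costs: (10.0, 8.0)
  x^k = (0.0, 0.0), subgradient = b - a^T x = 9.0
  y^{k+1} = 0.0 + 0.25*9.0 = 2.25
Step 2: y^k = 2.25, reduced costs: (-1.25, -3.25)
  x^k = (6.0, 6.0), subgradient = b - a^T x = -51.0
  y^{k+1} = 2.25 + 0.25*-51.0 = -10.5
Dual objective at y_2 = -10.5: reduced costs (62.5, 60.5), box minimizer x = (0.0, 0.0)
g(y_2) = b*y + (c1 - a1*y)*x1 + (c2 - a2*y)*x2 = 9*(-10.5) + 62.5*0.0 + 60.5*0.0 = -94.5 + 0.0 + 0.0 = -94.5


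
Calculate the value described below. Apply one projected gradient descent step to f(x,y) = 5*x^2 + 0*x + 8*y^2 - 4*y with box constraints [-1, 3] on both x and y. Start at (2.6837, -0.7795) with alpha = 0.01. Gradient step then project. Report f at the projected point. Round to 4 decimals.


Step 1: Compute gradient at (2.6837, -0.7795).
grad_x = 2*5*2.6837 + 0 = 26.837
grad_y = 2*8*-0.7795 - 4 = -16.472
Step 2: Gradient step.
x_raw = 2.6837 - 0.01*26.837 = 2.4153
y_raw = -0.7795 - 0.01*-16.472 = -0.6148
Step 3: Project onto [-1, 3].
x_proj = clip(2.4153) = 2.4153
y_proj = clip(-0.6148) = -0.6148
Step 4: Evaluate f.
f(2.4153, -0.6148) = 34.6519


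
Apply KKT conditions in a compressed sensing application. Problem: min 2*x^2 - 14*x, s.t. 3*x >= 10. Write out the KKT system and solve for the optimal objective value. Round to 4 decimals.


Step 1: Try lambda = 0 (constraint inactive).
Stationarity: 2*2*x - 14 = 0
x* = 14/(2*2) = 3.5
Check constraint: 3*3.5 = 10.5 >= 10 -- satisfied.
Step 2: Compute optimal value.
f(x*) = 2*3.5^2 - 14*3.5 = -24.5


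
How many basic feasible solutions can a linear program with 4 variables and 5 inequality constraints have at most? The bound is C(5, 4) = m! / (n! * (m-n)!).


Each vertex corresponds to some choice of n active constraints out of m, so the number of vertices is at most C(m, n) = m! / (n!(m-n)!).
m = 5, n = 4
Numerator: 5 * 4 * 3 * 2
Denominator: 4! = 24
C(5, 4) = 5


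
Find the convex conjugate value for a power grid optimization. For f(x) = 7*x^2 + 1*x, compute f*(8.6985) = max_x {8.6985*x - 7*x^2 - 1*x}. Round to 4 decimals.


f*(y) = sup_x {y*x - a*x^2 - b*x} = sup_x {(y-b)*x - a*x^2}
FOC: (y - b) - 2a*x = 0 => x* = (y - b)/(2a)
x* = (8.6985 - 1)/(2*7) = 0.5499
f*(8.6985) = (y-b)^2/(4a) = (8.6985 - 1)^2/(4*7)
= 59.2669/28 = 2.1167


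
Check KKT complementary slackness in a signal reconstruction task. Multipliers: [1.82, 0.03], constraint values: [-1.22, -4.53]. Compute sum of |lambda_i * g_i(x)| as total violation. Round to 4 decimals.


KKT complementary slackness check:
lambda_1 * g_1 = 1.82 * -1.22 = -2.2204
lambda_2 * g_2 = 0.03 * -4.53 = -0.1359
Total violation = 2.2204 + 0.1359 = 2.3563


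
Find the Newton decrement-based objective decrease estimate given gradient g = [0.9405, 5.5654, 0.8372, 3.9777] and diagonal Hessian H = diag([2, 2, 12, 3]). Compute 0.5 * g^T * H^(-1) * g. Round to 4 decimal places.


Step 1: H is diagonal, so H^(-1) * g = [0.4703, 2.7827, 0.0698, 1.3259].
Step 2: g^T H^(-1) g = sum_i g_i^2 / H_ii
  = (0.9405)^2/2 + (5.5654)^2/2 + (0.8372)^2/12 + (3.9777)^2/3
  = 0.4423 + 15.4868 + 0.0584 + 5.274 = 21.2615
Step 3: Objective decrease = 0.5 * g^T H^(-1) g = 10.6308


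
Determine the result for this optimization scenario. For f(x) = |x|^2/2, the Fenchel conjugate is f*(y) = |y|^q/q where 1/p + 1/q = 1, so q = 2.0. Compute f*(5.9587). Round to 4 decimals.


The conjugate exponent q satisfies 1/p + 1/q = 1.
p = 2, so q = 2/(2 - 1) = 2.0
|y|^q = 5.9587^2.0 = 35.5061
f*(5.9587) = 35.5061 / 2.0 = 17.7531


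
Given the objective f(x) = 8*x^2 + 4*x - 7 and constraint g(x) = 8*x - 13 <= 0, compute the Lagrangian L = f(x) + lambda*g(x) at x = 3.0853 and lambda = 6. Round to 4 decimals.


Step 1: Evaluate f(x).
f(3.0853) = 8*3.0853^2 + 4*3.0853 - 7 = 81.4938
Step 2: Evaluate g(x).
g(3.0853) = 8*3.0853 - 13 = 11.6824
Step 3: Compute Lagrangian.
L = 81.4938 + 6*11.6824 = 151.5882


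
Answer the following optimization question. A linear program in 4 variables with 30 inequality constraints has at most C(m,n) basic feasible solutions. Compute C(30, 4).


Each vertex corresponds to some choice of n active constraints out of m, so the number of vertices is at most C(m, n) = m! / (n!(m-n)!).
m = 30, n = 4
Numerator: 30 * 29 * 28 * 27
Denominator: 4! = 24
C(30, 4) = 27405


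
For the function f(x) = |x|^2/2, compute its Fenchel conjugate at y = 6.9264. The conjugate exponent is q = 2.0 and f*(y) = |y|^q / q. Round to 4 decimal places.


The conjugate exponent q satisfies 1/p + 1/q = 1.
p = 2, so q = 2/(2 - 1) = 2.0
|y|^q = 6.9264^2.0 = 47.975
f*(6.9264) = 47.975 / 2.0 = 23.9875


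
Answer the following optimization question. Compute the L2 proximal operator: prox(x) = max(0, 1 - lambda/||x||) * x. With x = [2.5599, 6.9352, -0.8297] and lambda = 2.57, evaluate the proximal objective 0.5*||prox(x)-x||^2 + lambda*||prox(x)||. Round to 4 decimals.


Step 1: Compute ||x||.
||x|| = 7.439
Step 2: Compute scaling factor.
scale = max(0, 1 - 2.57/7.439) = 0.6545
Step 3: prox(x) = [1.6755, 4.5392, -0.5431]
||prox(x)|| = 4.869
Step 4: Proximal objective.
0.5*||prox-x||^2 = 3.3025
lambda*||prox|| = 12.5133
Total = 15.8157


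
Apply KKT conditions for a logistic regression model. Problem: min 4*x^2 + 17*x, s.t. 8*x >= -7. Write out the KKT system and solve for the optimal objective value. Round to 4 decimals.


Step 1: Try lambda = 0 (constraint inactive).
x_unc = -17/(2*4) = -2.125
Check: 8*-2.125 = -17.0 < -7 -- violated!
Step 2: Constraint must be active: 8*x = -7
x* = -7/8 = -0.875
lambda = (2*4*(-0.875) + 17)/8 = 1.25
Step 3: Compute optimal value.
f(x*) = 4*(-0.875)^2 + 17*(-0.875) = -11.8125


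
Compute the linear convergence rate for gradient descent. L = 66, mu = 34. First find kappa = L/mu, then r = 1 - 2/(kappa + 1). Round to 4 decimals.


Step 1: Compute the condition number.
kappa = L/mu = 66/34 = 1.9412
Step 2: Compute the convergence rate.
r = 1 - 2/(kappa + 1) = 1 - 2*mu/(L + mu) = (L - mu)/(L + mu) = 32/100 = 0.32


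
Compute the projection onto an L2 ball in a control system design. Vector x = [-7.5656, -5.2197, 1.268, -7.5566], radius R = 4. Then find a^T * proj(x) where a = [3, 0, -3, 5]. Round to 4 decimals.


Step 1: Compute ||x|| (intermediates to 6 decimals).
||x|| = sqrt((-7.5656)^2 + (-5.2197)^2 + 1.268^2 + (-7.5566)^2) = 11.966353
Step 2: Project.
Since ||x|| > R, scale = R/||x|| = 4/11.966353 = 0.334271, proj(x) = scale * x
proj(x) = [-2.528961, -1.744794, 0.423856, -2.525952]
Step 3: Dot product.
a^T * proj(x) = 3*(-2.528961) + 0*(-1.744794) - 3*0.423856 + 5*(-2.525952) = -21.4882


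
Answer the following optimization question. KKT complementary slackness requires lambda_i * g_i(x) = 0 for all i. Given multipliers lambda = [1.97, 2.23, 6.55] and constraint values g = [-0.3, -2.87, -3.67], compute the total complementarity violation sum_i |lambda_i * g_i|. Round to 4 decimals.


KKT complementary slackness check:
lambda_1 * g_1 = 1.97 * -0.3 = -0.591
lambda_2 * g_2 = 2.23 * -2.87 = -6.4001
lambda_3 * g_3 = 6.55 * -3.67 = -24.0385
Total violation = 0.591 + 6.4001 + 24.0385 = 31.0296


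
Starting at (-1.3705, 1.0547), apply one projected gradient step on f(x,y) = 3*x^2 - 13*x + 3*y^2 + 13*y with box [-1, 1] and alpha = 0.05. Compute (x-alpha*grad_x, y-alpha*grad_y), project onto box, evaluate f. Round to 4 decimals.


Step 1: Compute gradient at (-1.3705, 1.0547).
grad_x = 2*3*-1.3705 - 13 = -21.223
grad_y = 2*3*1.0547 + 13 = 19.3282
Step 2: Gradient step.
x_raw = -1.3705 - 0.05*-21.223 = -0.3094
y_raw = 1.0547 - 0.05*19.3282 = 0.0883
Step 3: Project onto [-1, 1].
x_proj = clip(-0.3094) = -0.3094
y_proj = clip(0.0883) = 0.0883
Step 4: Evaluate f.
f(-0.3094, 0.0883) = 5.4798


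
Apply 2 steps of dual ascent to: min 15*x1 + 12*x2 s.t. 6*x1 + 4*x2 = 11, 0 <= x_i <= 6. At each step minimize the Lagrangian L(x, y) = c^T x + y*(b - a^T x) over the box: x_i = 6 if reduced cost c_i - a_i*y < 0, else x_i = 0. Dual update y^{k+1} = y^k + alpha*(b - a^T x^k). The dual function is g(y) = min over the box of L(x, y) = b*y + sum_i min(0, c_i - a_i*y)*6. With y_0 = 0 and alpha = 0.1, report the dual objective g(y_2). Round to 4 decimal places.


Dual ascent for LP: min 15*x1 + 12*x2, 6*x1 + 4*x2 = 11, 0 <= x_i <= 6
Step 1: y^k = 0.0, reduced costs: (15.0, 12.0)
  x^k = (0.0, 0.0), subgradient = b - a^T x = 11.0
  y^{k+1} = 0.0 + 0.1*11.0 = 1.1
Step 2: y^k = 1.1, reduced costs: (8.4, 7.6)
  x^k = (0.0, 0.0), subgradient = b - a^T x = 11.0
  y^{k+1} = 1.1 + 0.1*11.0 = 2.2
Dual objective at y_2 = 2.2: reduced costs (1.8, 3.2), box minimizer x = (0.0, 0.0)
g(y_2) = b*y + (c1 - a1*y)*x1 + (c2 - a2*y)*x2 = 11*2.2 + 1.8*0.0 + 3.2*0.0 = 24.2 + 0.0 + 0.0 = 24.2


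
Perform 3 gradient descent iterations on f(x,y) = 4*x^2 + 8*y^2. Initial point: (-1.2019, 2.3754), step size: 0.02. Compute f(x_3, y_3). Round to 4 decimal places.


Gradient descent on f(x,y) = 4*x^2 + 8*y^2.
Starting point: (-1.2019, 2.3754), alpha = 0.02
Step 1: grad_x = 2*4*-1.2019 = -9.6152, grad_y = 2*8*2.3754 = 38.0064
  x_1 = -1.2019 - 0.02*-9.6152 = -1.0096
  y_1 = 2.3754 - 0.02*38.0064 = 1.6153
Step 2: grad_x = 2*4*-1.0096 = -8.0768, grad_y = 2*8*1.6153 = 25.8444
  x_2 = -1.0096 - 0.02*-8.0768 = -0.8481
  y_2 = 1.6153 - 0.02*25.8444 = 1.0984
Step 3: grad_x = 2*4*-0.8481 = -6.7845, grad_y = 2*8*1.0984 = 17.5742
  x_3 = -0.8481 - 0.02*-6.7845 = -0.7124
  y_3 = 1.0984 - 0.02*17.5742 = 0.7469
f(-0.7124, 0.7469) = 4*(-0.7124)^2 + 8*0.7469^2 = 6.4928


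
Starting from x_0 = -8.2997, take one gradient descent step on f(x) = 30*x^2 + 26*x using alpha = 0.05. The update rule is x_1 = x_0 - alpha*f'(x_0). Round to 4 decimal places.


We compute the gradient at x_0 and apply the update.
f'(x) = 60*x + 26
f'(-8.2997) = 60*-8.2997 + 26 = -471.982
x_1 = -8.2997 - 0.05*-471.982 = 15.2994


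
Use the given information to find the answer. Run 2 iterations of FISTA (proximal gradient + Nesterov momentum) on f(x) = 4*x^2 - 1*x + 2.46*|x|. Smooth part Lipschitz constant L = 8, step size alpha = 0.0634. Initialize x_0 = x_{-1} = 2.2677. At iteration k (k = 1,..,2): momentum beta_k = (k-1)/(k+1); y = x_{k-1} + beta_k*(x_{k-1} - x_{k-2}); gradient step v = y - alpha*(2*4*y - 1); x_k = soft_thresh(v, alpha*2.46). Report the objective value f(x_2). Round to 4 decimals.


FISTA on f(x) = 4*x^2 - 1*x + 2.46*|x|
L = 8, alpha = 0.0634
Iteration 1: beta = 0.0, y = 2.2677 + 0.0*(2.2677 - 2.2677) = 2.2677
  grad(y) = 17.1416, v = y - alpha*grad = 1.1809
  prox(v) = soft_thresh(1.1809, 0.156) = 1.025
Iteration 2: beta = 0.3333, y = 1.025 + 0.3333*(1.025 - 2.2677) = 0.6107
  grad(y) = 3.8857, v = y - alpha*grad = 0.3644
  prox(v) = soft_thresh(0.3644, 0.156) = 0.2084
f(x_2) = 4*0.2084^2 - 1*0.2084 + 2.46*|0.2084| = 0.478


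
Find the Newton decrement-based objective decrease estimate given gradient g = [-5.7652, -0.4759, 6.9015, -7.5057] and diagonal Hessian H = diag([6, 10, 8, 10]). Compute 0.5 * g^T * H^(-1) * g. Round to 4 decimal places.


Step 1: H is diagonal, so H^(-1) * g = [-0.9609, -0.0476, 0.8627, -0.7506].
Step 2: g^T H^(-1) g = sum_i g_i^2 / H_ii
  = (-5.7652)^2/6 + (-0.4759)^2/10 + (6.9015)^2/8 + (-7.5057)^2/10
  = 5.5396 + 0.0226 + 5.9538 + 5.6336 = 17.1496
Step 3: Objective decrease = 0.5 * g^T H^(-1) g = 8.5748


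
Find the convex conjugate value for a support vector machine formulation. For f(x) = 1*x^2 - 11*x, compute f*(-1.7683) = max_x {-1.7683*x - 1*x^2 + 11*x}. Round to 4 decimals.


f*(y) = sup_x {y*x - a*x^2 - b*x} = sup_x {(y-b)*x - a*x^2}
FOC: (y - b) - 2a*x = 0 => x* = (y - b)/(2a)
x* = (-1.7683 + 11)/(2*1) = 4.6159
f*(-1.7683) = (y-b)^2/(4a) = (-1.7683 + 11)^2/(4*1)
= 85.2243/4 = 21.3061


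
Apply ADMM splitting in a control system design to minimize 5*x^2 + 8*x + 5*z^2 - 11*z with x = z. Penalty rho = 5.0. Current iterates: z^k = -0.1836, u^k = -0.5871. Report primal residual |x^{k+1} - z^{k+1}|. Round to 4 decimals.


ADMM iteration with rho = 5.0, z^k = -0.1836, u^k = -0.5871
Step 1: x-update.
Minimize 5*x^2 + 8*x + (5.0/2)*(x + 0.1836 - 0.5871)^2
FOC: (2*5 + 5.0)*x = -8 + 5.0*(-0.1836 + 0.5871)
x^{k+1} = -0.3988
Step 2: z-update.
Minimize 5*z^2 - 11*z + (5.0/2)*(-0.3988 - z - 0.5871)^2
FOC: (2*5 + 5.0)*z = 11 + 5.0*(-0.3988 - 0.5871)
z^{k+1} = 0.4047
Step 3: u-update.
u^{k+1} = -0.5871 - 0.3988 - 0.4047 = -1.3906
Step 4: Primal residual = |-0.3988 - 0.4047| = 0.8035


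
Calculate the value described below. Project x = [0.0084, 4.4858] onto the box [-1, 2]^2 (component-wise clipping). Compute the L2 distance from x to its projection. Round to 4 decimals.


Project each component onto [-1, 2].
clip(0.0084) = 0.0084, clip(4.4858) = 2.0
Projection = [0.0084, 2.0]
Squared diffs: [0.0, 6.1792]
Distance = sqrt(6.1792) = 2.4858


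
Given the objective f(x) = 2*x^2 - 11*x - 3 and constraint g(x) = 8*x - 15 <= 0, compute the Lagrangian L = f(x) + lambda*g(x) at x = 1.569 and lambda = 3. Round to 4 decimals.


Step 1: Evaluate f(x).
f(1.569) = 2*1.569^2 - 11*1.569 - 3 = -15.3355
Step 2: Evaluate g(x).
g(1.569) = 8*1.569 - 15 = -2.448
Step 3: Compute Lagrangian.
L = -15.3355 + 3*-2.448 = -22.6795


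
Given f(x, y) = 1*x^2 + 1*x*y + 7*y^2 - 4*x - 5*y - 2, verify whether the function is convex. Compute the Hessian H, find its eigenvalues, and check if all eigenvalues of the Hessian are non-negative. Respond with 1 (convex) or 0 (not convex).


The Hessian of f(x,y) = 1*x^2 + 1*x*y + 7*y^2 - 4*x - 5*y - 2 is:
H = [[2, 1], [1, 14]]
Trace = 2 + 14 = 16
Determinant = 2*14 - (1)^2 = 27
Discriminant = (16)^2 - 4*27 = 148.0
Eigenvalues: lambda_1 = 1.9172, lambda_2 = 14.0828
The function is convex.

1


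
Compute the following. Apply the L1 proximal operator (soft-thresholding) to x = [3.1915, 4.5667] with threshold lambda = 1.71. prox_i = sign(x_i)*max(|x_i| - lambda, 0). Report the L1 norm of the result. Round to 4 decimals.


Soft-thresholding with lambda = 1.71:
prox(3.1915) = sign(3.1915)*max(|3.1915| - 1.71, 0) = 1.4815
prox(4.5667) = sign(4.5667)*max(|4.5667| - 1.71, 0) = 2.8567
prox(x) = [1.4815, 2.8567]
||prox(x)||_1 = 1.4815 + 2.8567 = 4.3382


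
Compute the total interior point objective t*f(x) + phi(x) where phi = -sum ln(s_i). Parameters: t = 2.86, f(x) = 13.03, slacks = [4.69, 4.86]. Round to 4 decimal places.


Step 1: Compute log-barrier.
ln values: [1.5454, 1.581]
phi = -(1.5454 + 1.581) = -3.1265
Step 2: Compute augmented objective.
t*f(x) = 2.86*13.03 = 37.2658
Total = 37.2658 - 3.1265 = 34.1393


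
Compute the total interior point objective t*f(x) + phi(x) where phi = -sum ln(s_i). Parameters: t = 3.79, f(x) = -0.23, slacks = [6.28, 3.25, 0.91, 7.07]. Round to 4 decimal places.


Step 1: Compute log-barrier.
ln values: [1.8374, 1.1787, -0.0943, 1.9559]
phi = -(1.8374 + 1.1787 - 0.0943 + 1.9559) = -4.8776
Step 2: Compute augmented objective.
t*f(x) = 3.79*-0.23 = -0.8717
Total = -0.8717 - 4.8776 = -5.7493


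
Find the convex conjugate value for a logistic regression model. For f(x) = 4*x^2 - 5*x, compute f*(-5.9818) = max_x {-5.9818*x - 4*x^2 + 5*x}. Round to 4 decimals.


f*(y) = sup_x {y*x - a*x^2 - b*x} = sup_x {(y-b)*x - a*x^2}
FOC: (y - b) - 2a*x = 0 => x* = (y - b)/(2a)
x* = (-5.9818 + 5)/(2*4) = -0.1227
f*(-5.9818) = (y-b)^2/(4a) = (-5.9818 + 5)^2/(4*4)
= 0.9639/16 = 0.0602


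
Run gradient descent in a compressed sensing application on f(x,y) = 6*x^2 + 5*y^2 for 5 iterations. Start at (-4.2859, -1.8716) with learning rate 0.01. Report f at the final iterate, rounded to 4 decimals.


Gradient descent on f(x,y) = 6*x^2 + 5*y^2.
Starting point: (-4.2859, -1.8716), alpha = 0.01
Step 1: grad_x = 2*6*-4.2859 = -51.4308, grad_y = 2*5*-1.8716 = -18.716
  x_1 = -4.2859 - 0.01*-51.4308 = -3.7716
  y_1 = -1.8716 - 0.01*-18.716 = -1.6844
Step 2: grad_x = 2*6*-3.7716 = -45.2591, grad_y = 2*5*-1.6844 = -16.8444
  x_2 = -3.7716 - 0.01*-45.2591 = -3.319
  y_2 = -1.6844 - 0.01*-16.8444 = -1.516
Step 3: grad_x = 2*6*-3.319 = -39.828, grad_y = 2*5*-1.516 = -15.16
  x_3 = -3.319 - 0.01*-39.828 = -2.9207
  y_3 = -1.516 - 0.01*-15.16 = -1.3644
Step 4: grad_x = 2*6*-2.9207 = -35.0487, grad_y = 2*5*-1.3644 = -13.644
  x_4 = -2.9207 - 0.01*-35.0487 = -2.5702
  y_4 = -1.3644 - 0.01*-13.644 = -1.228
Step 5: grad_x = 2*6*-2.5702 = -30.8428, grad_y = 2*5*-1.228 = -12.2796
  x_5 = -2.5702 - 0.01*-30.8428 = -2.2618
  y_5 = -1.228 - 0.01*-12.2796 = -1.1052
f(-2.2618, -1.1052) = 6*(-2.2618)^2 + 5*(-1.1052)^2 = 36.8015


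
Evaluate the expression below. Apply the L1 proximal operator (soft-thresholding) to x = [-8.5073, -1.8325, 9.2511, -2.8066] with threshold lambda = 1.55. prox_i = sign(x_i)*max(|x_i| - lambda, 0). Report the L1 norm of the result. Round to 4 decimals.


Soft-thresholding with lambda = 1.55:
prox(-8.5073) = sign(-8.5073)*max(|-8.5073| - 1.55, 0) = -6.9573
prox(-1.8325) = sign(-1.8325)*max(|-1.8325| - 1.55, 0) = -0.2825
prox(9.2511) = sign(9.2511)*max(|9.2511| - 1.55, 0) = 7.7011
prox(-2.8066) = sign(-2.8066)*max(|-2.8066| - 1.55, 0) = -1.2566
prox(x) = [-6.9573, -0.2825, 7.7011, -1.2566]
||prox(x)||_1 = 6.9573 + 0.2825 + 7.7011 + 1.2566 = 16.1975


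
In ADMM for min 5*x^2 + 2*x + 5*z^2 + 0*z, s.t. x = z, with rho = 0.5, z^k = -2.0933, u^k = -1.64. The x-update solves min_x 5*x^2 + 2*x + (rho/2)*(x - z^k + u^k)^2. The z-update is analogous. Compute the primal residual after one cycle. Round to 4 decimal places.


ADMM iteration with rho = 0.5, z^k = -2.0933, u^k = -1.64
Step 1: x-update.
Minimize 5*x^2 + 2*x + (0.5/2)*(x + 2.0933 - 1.64)^2
FOC: (2*5 + 0.5)*x = -2 + 0.5*(-2.0933 + 1.64)
x^{k+1} = -0.2121
Step 2: z-update.
Minimize 5*z^2 + 0*z + (0.5/2)*(-0.2121 - z - 1.64)^2
FOC: (2*5 + 0.5)*z = 0 + 0.5*(-0.2121 - 1.64)
z^{k+1} = -0.0882
Step 3: u-update.
u^{k+1} = -1.64 - 0.2121 + 0.0882 = -1.7639
Step 4: Primal residual = |-0.2121 + 0.0882| = 0.1239


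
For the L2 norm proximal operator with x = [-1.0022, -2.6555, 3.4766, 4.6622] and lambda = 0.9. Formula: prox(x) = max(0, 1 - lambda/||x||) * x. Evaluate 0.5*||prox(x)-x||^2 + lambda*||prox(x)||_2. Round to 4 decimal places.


Step 1: Compute ||x||.
||x|| = 6.4714
Step 2: Compute scaling factor.
scale = max(0, 1 - 0.9/6.4714) = 0.8609
Step 3: prox(x) = [-0.8628, -2.2862, 2.9931, 4.0138]
||prox(x)|| = 5.5714
Step 4: Proximal objective.
0.5*||prox-x||^2 = 0.405
lambda*||prox|| = 5.0143
Total = 5.4193


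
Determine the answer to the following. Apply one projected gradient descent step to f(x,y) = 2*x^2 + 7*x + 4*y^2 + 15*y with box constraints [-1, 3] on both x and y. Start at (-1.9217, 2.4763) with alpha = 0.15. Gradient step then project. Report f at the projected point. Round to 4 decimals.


Step 1: Compute gradient at (-1.9217, 2.4763).
grad_x = 2*2*-1.9217 + 7 = -0.6868
grad_y = 2*4*2.4763 + 15 = 34.8104
Step 2: Gradient step.
x_raw = -1.9217 - 0.15*-0.6868 = -1.8187
y_raw = 2.4763 - 0.15*34.8104 = -2.7453
Step 3: Project onto [-1, 3].
x_proj = clip(-1.8187) = -1.0
y_proj = clip(-2.7453) = -1.0
Step 4: Evaluate f.
f(-1.0, -1.0) = -16.0


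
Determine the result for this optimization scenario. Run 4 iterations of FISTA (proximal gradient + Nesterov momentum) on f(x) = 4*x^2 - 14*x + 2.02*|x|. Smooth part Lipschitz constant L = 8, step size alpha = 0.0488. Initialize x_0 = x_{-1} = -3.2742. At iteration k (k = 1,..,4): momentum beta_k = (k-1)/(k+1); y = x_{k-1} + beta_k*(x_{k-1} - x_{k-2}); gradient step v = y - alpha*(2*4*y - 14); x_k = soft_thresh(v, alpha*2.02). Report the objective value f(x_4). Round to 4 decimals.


FISTA on f(x) = 4*x^2 - 14*x + 2.02*|x|
L = 8, alpha = 0.0488
Iteration 1: beta = 0.0, y = -3.2742 + 0.0*(-3.2742 + 3.2742) = -3.2742
  grad(y) = -40.1936, v = y - alpha*grad = -1.3128
  prox(v) = soft_thresh(-1.3128, 0.0986) = -1.2142
Iteration 2: beta = 0.3333, y = -1.2142 + 0.3333*(-1.2142 + 3.2742) = -0.5275
  grad(y) = -18.22, v = y - alpha*grad = 0.3616
  prox(v) = soft_thresh(0.3616, 0.0986) = 0.2631
Iteration 3: beta = 0.5, y = 0.2631 + 0.5*(0.2631 + 1.2142) = 1.0017
  grad(y) = -5.9866, v = y - alpha*grad = 1.2938
  prox(v) = soft_thresh(1.2938, 0.0986) = 1.1952
Iteration 4: beta = 0.6, y = 1.1952 + 0.6*(1.1952 - 0.2631) = 1.7546
  grad(y) = 0.0365, v = y - alpha*grad = 1.7528
  prox(v) = soft_thresh(1.7528, 0.0986) = 1.6542
f(x_4) = 4*1.6542^2 - 14*1.6542 + 2.02*|1.6542| = -8.8718


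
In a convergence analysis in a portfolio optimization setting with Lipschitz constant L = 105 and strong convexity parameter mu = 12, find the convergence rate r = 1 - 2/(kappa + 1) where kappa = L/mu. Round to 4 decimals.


Step 1: Compute the condition number.
kappa = L/mu = 105/12 = 8.75
Step 2: Compute the convergence rate.
r = 1 - 2/(kappa + 1) = 1 - 2*mu/(L + mu) = (L - mu)/(L + mu) = 93/117 = 0.7949


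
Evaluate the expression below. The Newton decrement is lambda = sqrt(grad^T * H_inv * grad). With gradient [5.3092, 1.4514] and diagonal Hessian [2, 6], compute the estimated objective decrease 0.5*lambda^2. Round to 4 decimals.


Step 1: H is diagonal, so H^(-1) * g = [2.6546, 0.2419].
Step 2: g^T H^(-1) g = sum_i g_i^2 / H_ii
  = (5.3092)^2/2 + (1.4514)^2/6
  = 14.0938 + 0.3511 = 14.4449
Step 3: Objective decrease = 0.5 * g^T H^(-1) g = 7.2224


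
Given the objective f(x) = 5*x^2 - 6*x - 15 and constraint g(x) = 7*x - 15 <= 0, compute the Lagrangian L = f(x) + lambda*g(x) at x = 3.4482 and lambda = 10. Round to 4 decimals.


Step 1: Evaluate f(x).
f(3.4482) = 5*3.4482^2 - 6*3.4482 - 15 = 23.7612
Step 2: Evaluate g(x).
g(3.4482) = 7*3.4482 - 15 = 9.1374
Step 3: Compute Lagrangian.
L = 23.7612 + 10*9.1374 = 115.1352


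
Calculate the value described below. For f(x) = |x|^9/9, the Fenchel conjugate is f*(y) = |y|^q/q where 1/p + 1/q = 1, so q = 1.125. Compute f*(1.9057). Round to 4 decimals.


The conjugate exponent q satisfies 1/p + 1/q = 1.
p = 9, so q = 9/(9 - 1) = 1.125
|y|^q = 1.9057^1.125 = 2.0657
f*(1.9057) = 2.0657 / 1.125 = 1.8362


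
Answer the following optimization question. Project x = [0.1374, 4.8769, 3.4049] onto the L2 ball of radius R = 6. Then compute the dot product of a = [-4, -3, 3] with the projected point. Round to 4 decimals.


Step 1: Compute ||x|| (intermediates to 6 decimals).
||x|| = sqrt(0.1374^2 + 4.8769^2 + 3.4049^2) = 5.949485
Step 2: Project.
Since ||x|| <= R, proj = x (no scaling needed).
proj(x) = [0.1374, 4.8769, 3.4049]
Step 3: Dot product.
a^T * proj(x) = -4*0.1374 - 3*4.8769 + 3*3.4049 = -4.9656
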